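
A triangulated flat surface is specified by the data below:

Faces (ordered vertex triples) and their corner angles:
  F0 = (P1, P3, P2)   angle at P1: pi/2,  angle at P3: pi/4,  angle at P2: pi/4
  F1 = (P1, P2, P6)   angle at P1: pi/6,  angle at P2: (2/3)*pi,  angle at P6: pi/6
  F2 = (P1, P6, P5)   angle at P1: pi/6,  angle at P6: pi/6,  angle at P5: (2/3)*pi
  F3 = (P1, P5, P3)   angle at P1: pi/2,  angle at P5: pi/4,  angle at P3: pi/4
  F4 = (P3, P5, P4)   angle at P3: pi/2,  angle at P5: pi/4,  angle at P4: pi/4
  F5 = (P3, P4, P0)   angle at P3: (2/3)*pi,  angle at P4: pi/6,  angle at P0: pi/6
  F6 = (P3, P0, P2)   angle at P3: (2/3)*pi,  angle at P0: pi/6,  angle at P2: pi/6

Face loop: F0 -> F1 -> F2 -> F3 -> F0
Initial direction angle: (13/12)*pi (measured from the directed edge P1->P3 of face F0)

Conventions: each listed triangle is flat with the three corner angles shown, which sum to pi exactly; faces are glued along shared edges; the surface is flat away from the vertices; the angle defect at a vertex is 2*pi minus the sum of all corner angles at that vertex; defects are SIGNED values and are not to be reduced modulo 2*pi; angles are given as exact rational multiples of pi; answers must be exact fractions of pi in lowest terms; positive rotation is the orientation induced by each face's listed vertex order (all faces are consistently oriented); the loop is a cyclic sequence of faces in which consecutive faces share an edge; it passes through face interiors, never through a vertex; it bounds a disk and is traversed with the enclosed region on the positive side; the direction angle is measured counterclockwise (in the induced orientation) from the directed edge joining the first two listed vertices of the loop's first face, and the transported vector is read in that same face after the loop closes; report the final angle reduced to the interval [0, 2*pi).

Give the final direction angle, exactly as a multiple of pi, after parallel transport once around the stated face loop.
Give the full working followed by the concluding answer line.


enclosed vertex P1: corner angles sum to (4/3)*pi, defect = 2*pi - (4/3)*pi = (2/3)*pi
holonomy = initial angle + sum of enclosed defects (mod 2*pi), positive in the induced orientation
final angle = (13/12)*pi + (2/3)*pi = (7/4)*pi (mod 2*pi)

Answer: final direction angle = (7/4)*pi


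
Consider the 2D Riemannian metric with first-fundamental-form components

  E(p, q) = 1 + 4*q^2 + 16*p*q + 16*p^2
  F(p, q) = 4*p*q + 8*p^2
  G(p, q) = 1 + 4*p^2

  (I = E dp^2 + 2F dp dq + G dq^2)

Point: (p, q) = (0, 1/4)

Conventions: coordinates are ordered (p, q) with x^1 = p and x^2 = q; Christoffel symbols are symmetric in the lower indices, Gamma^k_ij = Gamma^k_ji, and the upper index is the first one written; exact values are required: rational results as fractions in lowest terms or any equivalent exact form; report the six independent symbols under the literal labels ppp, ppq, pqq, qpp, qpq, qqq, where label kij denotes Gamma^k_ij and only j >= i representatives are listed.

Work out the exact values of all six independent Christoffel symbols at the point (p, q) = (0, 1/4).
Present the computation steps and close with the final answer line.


E = 5/4, F = 0, G = 1 at the point
E_p = 4, E_q = 2, F_p = 1, F_q = 0, G_p = 0, G_q = 0
EG - F^2 = 5/4;  g^inv = (4/5) * [[1, 0], [0, 5/4]]
first-kind symbols [ij,l] = (1/2)(d_i g_jl + d_j g_il - d_l g_ij): [pp,p] = E_p/2 = 2, [pp,q] = F_p - E_q/2 = 0, [pq,p] = E_q/2 = 1, [pq,q] = G_p/2 = 0, [qq,p] = F_q - G_p/2 = 0, [qq,q] = G_q/2 = 0
Gamma^p_ij = (G*[ij,p] - F*[ij,q])/(EG - F^2), Gamma^q_ij = (E*[ij,q] - F*[ij,p])/(EG - F^2)

Answer: Gamma_ppp = 8/5, Gamma_ppq = 4/5, Gamma_pqq = 0, Gamma_qpp = 0, Gamma_qpq = 0, Gamma_qqq = 0


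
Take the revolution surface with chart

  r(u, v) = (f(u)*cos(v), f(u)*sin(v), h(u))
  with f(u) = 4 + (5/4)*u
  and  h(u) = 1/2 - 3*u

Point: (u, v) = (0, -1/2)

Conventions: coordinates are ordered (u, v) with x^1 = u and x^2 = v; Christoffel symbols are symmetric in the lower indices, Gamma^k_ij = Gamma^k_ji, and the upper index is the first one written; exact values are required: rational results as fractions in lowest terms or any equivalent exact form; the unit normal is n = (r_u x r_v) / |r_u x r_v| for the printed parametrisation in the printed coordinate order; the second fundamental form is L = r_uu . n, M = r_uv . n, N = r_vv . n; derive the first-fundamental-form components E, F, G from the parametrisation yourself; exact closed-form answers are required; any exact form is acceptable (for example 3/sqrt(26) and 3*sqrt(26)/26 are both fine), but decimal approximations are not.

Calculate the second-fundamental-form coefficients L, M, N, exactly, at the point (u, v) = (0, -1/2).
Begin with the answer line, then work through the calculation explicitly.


Answer: L = 0, M = 0, N = -48/13

f = 4, f' = 5/4, f'' = 0, h' = -3, h'' = 0
E = 169/16, F = 0, G = 16; answer radicand W^2 = 169/16
unnormalised second-form numerators: l = 0, m = 0, n = -12; L = l/sqrt(169/16), and similarly M = m/sqrt(W^2), N = n/sqrt(W^2)


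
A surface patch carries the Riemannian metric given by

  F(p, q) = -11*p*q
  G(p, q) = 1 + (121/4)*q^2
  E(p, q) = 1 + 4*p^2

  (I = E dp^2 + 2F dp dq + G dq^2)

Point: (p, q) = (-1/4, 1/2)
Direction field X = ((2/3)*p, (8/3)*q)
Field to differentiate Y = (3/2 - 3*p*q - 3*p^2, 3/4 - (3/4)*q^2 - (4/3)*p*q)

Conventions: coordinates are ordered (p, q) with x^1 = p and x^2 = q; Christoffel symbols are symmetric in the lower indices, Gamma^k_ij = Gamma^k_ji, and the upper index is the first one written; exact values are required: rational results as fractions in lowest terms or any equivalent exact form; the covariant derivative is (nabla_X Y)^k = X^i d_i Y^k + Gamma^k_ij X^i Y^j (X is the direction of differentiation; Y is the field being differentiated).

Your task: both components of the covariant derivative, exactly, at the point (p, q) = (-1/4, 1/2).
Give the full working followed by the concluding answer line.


E = 5/4, F = 11/8, G = 137/16 at the point
E_p = -2, E_q = 0, F_p = -11/2, F_q = 11/4, G_p = 0, G_q = 121/4
EG - F^2 = 141/16;  g^inv = (16/141) * [[137/16, -11/8], [-11/8, 5/4]]
first-kind symbols [ij,l] = (1/2)(d_i g_jl + d_j g_il - d_l g_ij): [pp,p] = E_p/2 = -1, [pp,q] = F_p - E_q/2 = -11/2, [pq,p] = E_q/2 = 0, [pq,q] = G_p/2 = 0, [qq,p] = F_q - G_p/2 = 11/4, [qq,q] = G_q/2 = 121/8
Gamma^p_ij = (G*[ij,p] - F*[ij,q])/(EG - F^2), Gamma^q_ij = (E*[ij,q] - F*[ij,p])/(EG - F^2)
Gamma_ppp = -16/141, Gamma_ppq = 0, Gamma_pqq = 44/141, Gamma_qpp = -88/141, Gamma_qpq = 0, Gamma_qqq = 242/141
X = (-1/6, 4/3), Y = (27/16, 35/48) at the point

Answer: (nabla_X Y)^p = 3389/2538, (nabla_X Y)^q = 7105/5076


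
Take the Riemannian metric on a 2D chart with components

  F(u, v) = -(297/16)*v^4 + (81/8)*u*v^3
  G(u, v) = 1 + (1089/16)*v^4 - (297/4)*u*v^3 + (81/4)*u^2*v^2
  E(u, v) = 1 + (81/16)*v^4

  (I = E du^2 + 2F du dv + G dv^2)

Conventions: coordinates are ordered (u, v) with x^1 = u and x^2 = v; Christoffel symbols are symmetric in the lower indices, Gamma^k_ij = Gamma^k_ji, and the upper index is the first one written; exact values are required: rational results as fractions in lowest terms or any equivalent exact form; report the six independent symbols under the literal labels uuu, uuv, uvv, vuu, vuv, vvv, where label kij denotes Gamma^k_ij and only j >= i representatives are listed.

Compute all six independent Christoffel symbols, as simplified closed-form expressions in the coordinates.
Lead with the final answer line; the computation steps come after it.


Answer: Gamma_uuu = 0, Gamma_uuv = 81*v^3/(162*u^2*v^2 - 594*u*v^3 + 585*v^4 + 8), Gamma_uvv = (81*u*v^2 - 297*v^3)/(162*u^2*v^2 - 594*u*v^3 + 585*v^4 + 8), Gamma_vuu = 0, Gamma_vuv = (162*u*v^2 - 297*v^3)/(162*u^2*v^2 - 594*u*v^3 + 585*v^4 + 8), Gamma_vvv = (162*u^2*v - 891*u*v^2 + 1089*v^3)/(162*u^2*v^2 - 594*u*v^3 + 585*v^4 + 8)

E = 1 + (81/16)*v^4; F = -(297/16)*v^4 + (81/8)*u*v^3; G = 1 + (1089/16)*v^4 - (297/4)*u*v^3 + (81/4)*u^2*v^2
Gamma^k_ij = (1/2) g^{kl} (d_i g_jl + d_j g_il - d_l g_ij), with g^inv = (1/(EG-F^2)) [[G, -F], [-F, E]]
first partials: E_u = 0, E_v = (81/4)*v^3, F_u = (81/8)*v^3, F_v = -(297/4)*v^3 + (243/8)*u*v^2, G_u = -(297/4)*v^3 + (81/2)*u*v^2, G_v = (1089/4)*v^3 - (891/4)*u*v^2 + (81/2)*u^2*v
D = EG - F^2 = 1 + (585/8)*v^4 - (297/4)*u*v^3 + (81/4)*u^2*v^2
expanded: Gamma^u_uu = (G E_u - 2F F_u + F E_v)/(2D), Gamma^u_uv = (G E_v - F G_u)/(2D), Gamma^u_vv = (2G F_v - G G_u - F G_v)/(2D), Gamma^v_uu = (2E F_u - E E_v - F E_u)/(2D), Gamma^v_uv = (E G_u - F E_v)/(2D), Gamma^v_vv = (E G_v - 2F F_v + F G_u)/(2D); substitute and cancel common factors


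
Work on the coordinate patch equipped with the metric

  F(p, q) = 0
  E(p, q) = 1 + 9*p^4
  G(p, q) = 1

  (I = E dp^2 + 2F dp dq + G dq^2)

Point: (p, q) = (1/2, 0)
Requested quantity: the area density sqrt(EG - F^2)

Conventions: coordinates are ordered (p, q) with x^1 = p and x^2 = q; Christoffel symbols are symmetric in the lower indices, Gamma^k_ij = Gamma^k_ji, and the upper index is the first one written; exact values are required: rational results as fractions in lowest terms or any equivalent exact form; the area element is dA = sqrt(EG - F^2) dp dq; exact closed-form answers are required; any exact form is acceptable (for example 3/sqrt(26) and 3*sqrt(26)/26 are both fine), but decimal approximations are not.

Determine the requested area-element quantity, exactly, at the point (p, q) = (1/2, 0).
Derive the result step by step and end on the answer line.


E = 25/16, F = 0, G = 1; EG - F^2 = 25/16

Answer: sqrt(EG - F^2) = 5/4


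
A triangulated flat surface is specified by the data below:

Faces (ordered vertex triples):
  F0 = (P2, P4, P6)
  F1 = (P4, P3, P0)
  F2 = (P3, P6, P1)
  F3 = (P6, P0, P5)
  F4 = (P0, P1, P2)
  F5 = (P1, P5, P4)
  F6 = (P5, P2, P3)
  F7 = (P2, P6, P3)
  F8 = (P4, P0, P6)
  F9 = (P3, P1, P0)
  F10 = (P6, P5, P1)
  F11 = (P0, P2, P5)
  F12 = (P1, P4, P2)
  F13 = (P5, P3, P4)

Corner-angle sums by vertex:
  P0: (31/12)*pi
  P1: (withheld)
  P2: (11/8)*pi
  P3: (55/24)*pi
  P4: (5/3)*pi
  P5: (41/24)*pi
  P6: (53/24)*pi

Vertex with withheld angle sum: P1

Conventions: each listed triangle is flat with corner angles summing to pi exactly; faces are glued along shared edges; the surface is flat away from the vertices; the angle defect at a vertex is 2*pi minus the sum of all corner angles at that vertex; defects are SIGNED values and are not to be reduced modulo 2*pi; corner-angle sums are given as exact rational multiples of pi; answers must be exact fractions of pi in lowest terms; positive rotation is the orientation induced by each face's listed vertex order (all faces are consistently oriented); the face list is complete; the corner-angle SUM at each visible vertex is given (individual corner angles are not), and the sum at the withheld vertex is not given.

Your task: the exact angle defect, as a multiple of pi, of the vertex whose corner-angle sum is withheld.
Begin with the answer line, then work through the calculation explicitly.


Answer: defect(P1) = -pi/6

V = 7, E = 21, F = 14; chi = V - E + F = 0
Gauss-Bonnet: total defect = 2*pi*chi = 0; visible defects sum to pi/6


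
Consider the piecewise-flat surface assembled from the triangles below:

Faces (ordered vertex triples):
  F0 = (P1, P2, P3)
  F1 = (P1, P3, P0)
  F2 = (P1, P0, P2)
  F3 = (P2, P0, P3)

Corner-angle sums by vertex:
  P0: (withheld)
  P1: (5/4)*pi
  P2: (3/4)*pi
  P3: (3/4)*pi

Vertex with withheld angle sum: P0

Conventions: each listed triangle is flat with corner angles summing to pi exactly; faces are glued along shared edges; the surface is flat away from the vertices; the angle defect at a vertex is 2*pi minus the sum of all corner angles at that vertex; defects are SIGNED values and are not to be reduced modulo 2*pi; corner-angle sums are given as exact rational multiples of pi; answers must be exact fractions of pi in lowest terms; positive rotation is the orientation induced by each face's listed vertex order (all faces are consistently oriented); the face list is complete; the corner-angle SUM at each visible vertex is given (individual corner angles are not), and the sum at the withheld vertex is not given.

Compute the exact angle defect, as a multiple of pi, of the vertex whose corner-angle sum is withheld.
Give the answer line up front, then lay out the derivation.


Answer: defect(P0) = (3/4)*pi

V = 4, E = 6, F = 4; chi = V - E + F = 2
Gauss-Bonnet: total defect = 2*pi*chi = 4*pi; visible defects sum to (13/4)*pi


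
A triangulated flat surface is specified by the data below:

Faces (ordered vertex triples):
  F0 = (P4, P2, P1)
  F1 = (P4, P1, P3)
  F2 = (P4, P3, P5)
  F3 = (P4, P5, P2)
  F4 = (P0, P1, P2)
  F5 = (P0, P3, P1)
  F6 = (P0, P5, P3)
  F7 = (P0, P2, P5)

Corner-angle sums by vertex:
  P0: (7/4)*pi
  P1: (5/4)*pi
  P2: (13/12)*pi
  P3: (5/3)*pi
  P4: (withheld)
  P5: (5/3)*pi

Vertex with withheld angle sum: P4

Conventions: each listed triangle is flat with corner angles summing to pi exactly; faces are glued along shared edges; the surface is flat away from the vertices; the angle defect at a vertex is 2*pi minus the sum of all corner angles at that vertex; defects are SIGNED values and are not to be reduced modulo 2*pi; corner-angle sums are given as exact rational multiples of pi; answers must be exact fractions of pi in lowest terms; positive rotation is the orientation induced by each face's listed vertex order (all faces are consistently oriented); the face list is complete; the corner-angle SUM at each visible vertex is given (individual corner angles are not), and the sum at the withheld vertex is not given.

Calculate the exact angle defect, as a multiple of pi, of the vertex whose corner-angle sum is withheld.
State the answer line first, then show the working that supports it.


Answer: defect(P4) = (17/12)*pi

V = 6, E = 12, F = 8; chi = V - E + F = 2
Gauss-Bonnet: total defect = 2*pi*chi = 4*pi; visible defects sum to (31/12)*pi


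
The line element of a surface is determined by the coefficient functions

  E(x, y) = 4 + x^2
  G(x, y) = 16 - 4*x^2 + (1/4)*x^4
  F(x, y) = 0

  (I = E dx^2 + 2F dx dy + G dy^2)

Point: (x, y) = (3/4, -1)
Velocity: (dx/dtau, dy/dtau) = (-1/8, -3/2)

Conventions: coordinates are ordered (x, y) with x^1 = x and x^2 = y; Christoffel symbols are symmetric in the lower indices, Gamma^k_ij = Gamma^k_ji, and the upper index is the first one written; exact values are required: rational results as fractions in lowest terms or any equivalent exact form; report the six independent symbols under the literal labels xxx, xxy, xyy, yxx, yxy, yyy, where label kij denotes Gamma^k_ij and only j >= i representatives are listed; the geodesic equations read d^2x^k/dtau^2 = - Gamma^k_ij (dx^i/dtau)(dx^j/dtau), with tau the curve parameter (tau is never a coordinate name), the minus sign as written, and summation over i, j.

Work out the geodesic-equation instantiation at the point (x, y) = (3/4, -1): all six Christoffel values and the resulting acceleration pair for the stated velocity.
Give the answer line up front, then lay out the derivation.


Answer: Gamma_xxx = 12/73, Gamma_xxy = 0, Gamma_xyy = 357/584, Gamma_yxx = 0, Gamma_yxy = -24/119, Gamma_yyy = 0; accelerations (d^2x/dtau^2, d^2y/dtau^2) = (-3219/2336, 9/119)

E = 73/16, F = 0, G = 14161/1024 at the point
E_x = 3/2, E_y = 0, F_x = 0, F_y = 0, G_x = -357/64, G_y = 0
EG - F^2 = 1033753/16384;  g^inv = (16384/1033753) * [[14161/1024, 0], [0, 73/16]]
first-kind symbols [ij,l] = (1/2)(d_i g_jl + d_j g_il - d_l g_ij): [xx,x] = E_x/2 = 3/4, [xx,y] = F_x - E_y/2 = 0, [xy,x] = E_y/2 = 0, [xy,y] = G_x/2 = -357/128, [yy,x] = F_y - G_x/2 = 357/128, [yy,y] = G_y/2 = 0
Gamma^x_ij = (G*[ij,x] - F*[ij,y])/(EG - F^2), Gamma^y_ij = (E*[ij,y] - F*[ij,x])/(EG - F^2)
Gamma_xxx = 12/73, Gamma_xxy = 0, Gamma_xyy = 357/584, Gamma_yxx = 0, Gamma_yxy = -24/119, Gamma_yyy = 0
d^2x/dtau^2 = -(Gamma_xxx*(-1/8)^2 + 2*Gamma_xxy*(-1/8)*(-3/2) + Gamma_xyy*(-3/2)^2) = -3219/2336
d^2y/dtau^2 = -(Gamma_yxx*(-1/8)^2 + 2*Gamma_yxy*(-1/8)*(-3/2) + Gamma_yyy*(-3/2)^2) = 9/119


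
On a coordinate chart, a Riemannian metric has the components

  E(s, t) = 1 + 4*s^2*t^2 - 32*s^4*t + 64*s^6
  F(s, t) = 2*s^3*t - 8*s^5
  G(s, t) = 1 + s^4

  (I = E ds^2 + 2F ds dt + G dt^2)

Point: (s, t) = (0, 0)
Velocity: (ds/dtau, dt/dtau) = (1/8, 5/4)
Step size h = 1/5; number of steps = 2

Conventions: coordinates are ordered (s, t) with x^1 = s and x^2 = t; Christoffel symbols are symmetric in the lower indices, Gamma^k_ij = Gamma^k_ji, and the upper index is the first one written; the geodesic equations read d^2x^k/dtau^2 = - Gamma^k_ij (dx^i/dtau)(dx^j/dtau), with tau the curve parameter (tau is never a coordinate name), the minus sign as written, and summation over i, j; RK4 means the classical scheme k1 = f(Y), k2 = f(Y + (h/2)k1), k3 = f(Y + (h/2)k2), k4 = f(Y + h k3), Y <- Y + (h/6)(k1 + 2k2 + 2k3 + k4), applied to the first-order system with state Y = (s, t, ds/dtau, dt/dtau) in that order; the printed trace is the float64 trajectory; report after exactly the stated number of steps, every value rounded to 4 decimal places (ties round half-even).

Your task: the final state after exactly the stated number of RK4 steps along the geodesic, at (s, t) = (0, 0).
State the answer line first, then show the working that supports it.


Answer: s = 0.0500, t = 0.5000, ds/dtau = 0.1248, dt/dtau = 1.2500

f(Y) = (ds/dtau, dt/dtau, -Gamma^s_ij Y'^i Y'^j, -Gamma^t_ij Y'^i Y'^j) with the Gammas evaluated at the stage position; h = 0.200000; intermediate values shown to 6 dp
step 0: s = 0.0000, t = 0.0000, ds/dtau = 0.1250, dt/dtau = 1.2500
step 1:
  k1: at (s, t) = (0.000000, 0.000000), (ds/dtau, dt/dtau) = (0.125000, 1.250000); Gamma_sss = 0.000000, Gamma_sst = 0.000000, Gamma_stt = 0.000000, Gamma_tss = 0.000000, Gamma_tst = 0.000000, Gamma_ttt = 0.000000; k1 = (0.125000, 1.250000, 0.000000, 0.000000)
  k2: at (s, t) = (0.012500, 0.125000), (ds/dtau, dt/dtau) = (0.125000, 1.250000); Gamma_sss = 0.000766, Gamma_sst = 0.000078, Gamma_stt = 0.000000, Gamma_tss = 0.000038, Gamma_tst = 0.000004, Gamma_ttt = 0.000000; k2 = (0.125000, 1.250000, -0.000036, -0.000002)
  k3: at (s, t) = (0.012500, 0.125000), (ds/dtau, dt/dtau) = (0.124996, 1.250000); Gamma_sss = 0.000766, Gamma_sst = 0.000078, Gamma_stt = 0.000000, Gamma_tss = 0.000038, Gamma_tst = 0.000004, Gamma_ttt = 0.000000; k3 = (0.124996, 1.250000, -0.000036, -0.000002)
  k4: at (s, t) = (0.024999, 0.250000), (ds/dtau, dt/dtau) = (0.124993, 1.250000); Gamma_sss = 0.006001, Gamma_sst = 0.000619, Gamma_stt = 0.000000, Gamma_tss = 0.000303, Gamma_tst = 0.000031, Gamma_ttt = 0.000000; k4 = (0.124993, 1.250000, -0.000287, -0.000014)
  Y <- Y + (h/6)(k1 + 2k2 + 2k3 + k4): s = 0.0250, t = 0.2500, ds/dtau = 0.1250, dt/dtau = 1.2500
step 2:
  k1: at (s, t) = (0.025000, 0.250000), (ds/dtau, dt/dtau) = (0.124986, 1.249999); Gamma_sss = 0.006001, Gamma_sst = 0.000619, Gamma_stt = 0.000000, Gamma_tss = 0.000303, Gamma_tst = 0.000031, Gamma_ttt = 0.000000; k1 = (0.124986, 1.249999, -0.000287, -0.000014)
  k2: at (s, t) = (0.037498, 0.375000), (ds/dtau, dt/dtau) = (0.124957, 1.249998); Gamma_sss = 0.019826, Gamma_sst = 0.002076, Gamma_stt = 0.000000, Gamma_tss = 0.001006, Gamma_tst = 0.000105, Gamma_ttt = 0.000000; k2 = (0.124957, 1.249998, -0.000958, -0.000049)
  k3: at (s, t) = (0.037495, 0.375000), (ds/dtau, dt/dtau) = (0.124890, 1.249994); Gamma_sss = 0.019825, Gamma_sst = 0.002076, Gamma_stt = 0.000000, Gamma_tss = 0.001006, Gamma_tst = 0.000105, Gamma_ttt = 0.000000; k3 = (0.124890, 1.249994, -0.000957, -0.000049)
  k4: at (s, t) = (0.049977, 0.499999), (ds/dtau, dt/dtau) = (0.124794, 1.249990); Gamma_sss = 0.045932, Gamma_sst = 0.004884, Gamma_stt = 0.000000, Gamma_tss = 0.002342, Gamma_tst = 0.000249, Gamma_ttt = 0.000000; k4 = (0.124794, 1.249990, -0.002239, -0.000114)
  Y <- Y + (h/6)(k1 + 2k2 + 2k3 + k4): s = 0.0500, t = 0.5000, ds/dtau = 0.1248, dt/dtau = 1.2500


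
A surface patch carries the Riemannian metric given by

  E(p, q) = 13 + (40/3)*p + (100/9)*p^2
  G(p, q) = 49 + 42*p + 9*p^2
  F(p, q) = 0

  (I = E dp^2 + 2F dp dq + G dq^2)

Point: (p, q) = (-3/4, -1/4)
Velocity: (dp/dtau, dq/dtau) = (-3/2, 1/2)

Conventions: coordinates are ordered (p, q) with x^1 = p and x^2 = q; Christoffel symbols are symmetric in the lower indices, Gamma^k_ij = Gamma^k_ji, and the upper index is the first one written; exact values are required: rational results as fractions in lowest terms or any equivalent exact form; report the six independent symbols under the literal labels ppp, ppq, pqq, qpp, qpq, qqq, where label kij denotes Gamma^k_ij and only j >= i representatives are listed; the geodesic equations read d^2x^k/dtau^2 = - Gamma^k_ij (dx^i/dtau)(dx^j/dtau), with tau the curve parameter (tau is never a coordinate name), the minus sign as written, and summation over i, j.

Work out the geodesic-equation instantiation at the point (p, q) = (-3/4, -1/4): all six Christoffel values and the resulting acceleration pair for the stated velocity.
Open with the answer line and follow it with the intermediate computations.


Answer: Gamma_ppp = -20/111, Gamma_ppq = 0, Gamma_pqq = -57/37, Gamma_qpp = 0, Gamma_qpq = 12/19, Gamma_qqq = 0; accelerations (d^2p/dtau^2, d^2q/dtau^2) = (117/148, 18/19)

E = 37/4, F = 0, G = 361/16 at the point
E_p = -10/3, E_q = 0, F_p = 0, F_q = 0, G_p = 57/2, G_q = 0
EG - F^2 = 13357/64;  g^inv = (64/13357) * [[361/16, 0], [0, 37/4]]
first-kind symbols [ij,l] = (1/2)(d_i g_jl + d_j g_il - d_l g_ij): [pp,p] = E_p/2 = -5/3, [pp,q] = F_p - E_q/2 = 0, [pq,p] = E_q/2 = 0, [pq,q] = G_p/2 = 57/4, [qq,p] = F_q - G_p/2 = -57/4, [qq,q] = G_q/2 = 0
Gamma^p_ij = (G*[ij,p] - F*[ij,q])/(EG - F^2), Gamma^q_ij = (E*[ij,q] - F*[ij,p])/(EG - F^2)
Gamma_ppp = -20/111, Gamma_ppq = 0, Gamma_pqq = -57/37, Gamma_qpp = 0, Gamma_qpq = 12/19, Gamma_qqq = 0
d^2p/dtau^2 = -(Gamma_ppp*(-3/2)^2 + 2*Gamma_ppq*(-3/2)*(1/2) + Gamma_pqq*(1/2)^2) = 117/148
d^2q/dtau^2 = -(Gamma_qpp*(-3/2)^2 + 2*Gamma_qpq*(-3/2)*(1/2) + Gamma_qqq*(1/2)^2) = 18/19


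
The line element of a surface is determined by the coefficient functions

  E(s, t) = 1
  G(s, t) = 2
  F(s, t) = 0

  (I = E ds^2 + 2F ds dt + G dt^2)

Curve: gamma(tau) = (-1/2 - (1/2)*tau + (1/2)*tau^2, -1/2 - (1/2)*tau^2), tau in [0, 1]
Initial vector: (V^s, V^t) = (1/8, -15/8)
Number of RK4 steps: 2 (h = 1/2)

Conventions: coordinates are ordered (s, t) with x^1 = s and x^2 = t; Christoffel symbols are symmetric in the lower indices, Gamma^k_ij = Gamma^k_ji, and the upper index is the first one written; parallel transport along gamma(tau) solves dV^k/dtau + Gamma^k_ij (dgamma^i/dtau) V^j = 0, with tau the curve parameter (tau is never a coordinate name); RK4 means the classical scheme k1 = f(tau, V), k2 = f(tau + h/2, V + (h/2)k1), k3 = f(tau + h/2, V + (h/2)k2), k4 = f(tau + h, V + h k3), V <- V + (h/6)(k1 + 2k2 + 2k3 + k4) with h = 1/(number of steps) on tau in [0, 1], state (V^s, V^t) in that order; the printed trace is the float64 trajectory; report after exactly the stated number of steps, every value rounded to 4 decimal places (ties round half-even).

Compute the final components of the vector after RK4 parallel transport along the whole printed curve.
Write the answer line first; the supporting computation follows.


Answer: V^s = 0.1250, V^t = -1.8750

gamma'(tau) = (-1/2 + tau, -tau); f(tau, V)^k = -Gamma^k_ij(gamma(tau)) gamma'^i(tau) V^j; h = 1/2; intermediate values shown to 6 dp
curve data and Christoffel symbols at the stage parameters:
  tau = 0.000000: gamma = (-0.500000, -0.500000), gamma' = (-0.500000, 0.000000); Gamma_sss = 0.000000, Gamma_sst = 0.000000, Gamma_stt = 0.000000, Gamma_tss = 0.000000, Gamma_tst = 0.000000, Gamma_ttt = 0.000000
  tau = 0.250000: gamma = (-0.593750, -0.531250), gamma' = (-0.250000, -0.250000); Gamma_sss = 0.000000, Gamma_sst = 0.000000, Gamma_stt = 0.000000, Gamma_tss = 0.000000, Gamma_tst = 0.000000, Gamma_ttt = 0.000000
  tau = 0.500000: gamma = (-0.625000, -0.625000), gamma' = (0.000000, -0.500000); Gamma_sss = 0.000000, Gamma_sst = 0.000000, Gamma_stt = 0.000000, Gamma_tss = 0.000000, Gamma_tst = 0.000000, Gamma_ttt = 0.000000
  tau = 0.750000: gamma = (-0.593750, -0.781250), gamma' = (0.250000, -0.750000); Gamma_sss = 0.000000, Gamma_sst = 0.000000, Gamma_stt = 0.000000, Gamma_tss = 0.000000, Gamma_tst = 0.000000, Gamma_ttt = 0.000000
  tau = 1.000000: gamma = (-0.500000, -1.000000), gamma' = (0.500000, -1.000000); Gamma_sss = 0.000000, Gamma_sst = 0.000000, Gamma_stt = 0.000000, Gamma_tss = 0.000000, Gamma_tst = 0.000000, Gamma_ttt = 0.000000
step 0: V^s = 0.1250, V^t = -1.8750
step 1: k1 = (0.000000, 0.000000), k2 = (0.000000, 0.000000), k3 = (0.000000, 0.000000), k4 = (0.000000, 0.000000); V <- V + (h/6)(k1 + 2k2 + 2k3 + k4): V^s = 0.1250, V^t = -1.8750
step 2: k1 = (0.000000, 0.000000), k2 = (0.000000, 0.000000), k3 = (0.000000, 0.000000), k4 = (0.000000, 0.000000); V <- V + (h/6)(k1 + 2k2 + 2k3 + k4): V^s = 0.1250, V^t = -1.8750


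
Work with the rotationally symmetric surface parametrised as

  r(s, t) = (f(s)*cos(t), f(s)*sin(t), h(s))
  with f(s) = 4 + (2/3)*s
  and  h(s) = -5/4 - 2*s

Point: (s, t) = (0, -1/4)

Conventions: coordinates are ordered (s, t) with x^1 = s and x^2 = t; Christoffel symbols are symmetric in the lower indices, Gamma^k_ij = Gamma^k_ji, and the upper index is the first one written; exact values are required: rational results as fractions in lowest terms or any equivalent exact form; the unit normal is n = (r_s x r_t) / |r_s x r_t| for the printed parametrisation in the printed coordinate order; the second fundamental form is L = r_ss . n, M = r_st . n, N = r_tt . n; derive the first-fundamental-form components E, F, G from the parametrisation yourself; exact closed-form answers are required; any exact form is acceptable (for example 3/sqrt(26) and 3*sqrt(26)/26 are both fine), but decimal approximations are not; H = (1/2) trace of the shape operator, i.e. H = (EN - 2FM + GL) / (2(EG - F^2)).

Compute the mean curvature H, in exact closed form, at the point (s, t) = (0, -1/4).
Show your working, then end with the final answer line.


f = 4, f' = 2/3, f'' = 0, h' = -2, h'' = 0
E = 40/9, F = 0, G = 16; answer radicand W^2 = 40/9
unnormalised second-form numerators: l = 0, m = 0, n = -8; L = l/sqrt(40/9), and similarly M = m/sqrt(W^2), N = n/sqrt(W^2)
H = (E*n - 2*F*m + G*l) / (2*(EG - F^2)*sqrt(W^2)); E*n - 2*F*m + G*l = -320/9, EG - F^2 = 640/9, so H = (-1/4)/sqrt(40/9)

Answer: H = -3*sqrt(10)/80


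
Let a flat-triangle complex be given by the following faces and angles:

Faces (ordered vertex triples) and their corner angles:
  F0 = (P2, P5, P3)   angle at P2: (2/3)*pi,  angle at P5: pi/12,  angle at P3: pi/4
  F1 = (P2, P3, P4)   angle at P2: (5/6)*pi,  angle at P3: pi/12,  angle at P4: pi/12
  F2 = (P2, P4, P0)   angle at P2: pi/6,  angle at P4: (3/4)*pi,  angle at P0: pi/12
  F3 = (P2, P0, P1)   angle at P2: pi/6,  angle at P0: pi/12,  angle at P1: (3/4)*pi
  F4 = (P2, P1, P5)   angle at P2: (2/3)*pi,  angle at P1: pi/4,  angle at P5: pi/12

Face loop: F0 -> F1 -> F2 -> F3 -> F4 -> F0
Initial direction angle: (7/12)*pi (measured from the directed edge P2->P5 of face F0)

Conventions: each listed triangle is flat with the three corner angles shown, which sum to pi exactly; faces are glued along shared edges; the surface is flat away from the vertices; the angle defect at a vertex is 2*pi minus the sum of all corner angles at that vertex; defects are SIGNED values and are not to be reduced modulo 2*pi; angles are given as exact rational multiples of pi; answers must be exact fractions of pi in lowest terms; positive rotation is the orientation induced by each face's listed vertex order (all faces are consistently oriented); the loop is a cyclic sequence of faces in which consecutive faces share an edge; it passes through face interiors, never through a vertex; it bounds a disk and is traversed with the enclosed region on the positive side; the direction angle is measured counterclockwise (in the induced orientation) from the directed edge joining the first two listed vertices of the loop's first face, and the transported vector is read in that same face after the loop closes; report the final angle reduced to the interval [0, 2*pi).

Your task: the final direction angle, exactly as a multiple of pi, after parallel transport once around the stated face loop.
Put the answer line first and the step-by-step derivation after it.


Answer: final direction angle = pi/12

enclosed vertex P2: corner angles sum to (5/2)*pi, defect = 2*pi - (5/2)*pi = -pi/2
summing the enclosed defects onto the initial angle, mod 2*pi in the induced orientation:
final angle = (7/12)*pi - pi/2 = pi/12 (mod 2*pi)


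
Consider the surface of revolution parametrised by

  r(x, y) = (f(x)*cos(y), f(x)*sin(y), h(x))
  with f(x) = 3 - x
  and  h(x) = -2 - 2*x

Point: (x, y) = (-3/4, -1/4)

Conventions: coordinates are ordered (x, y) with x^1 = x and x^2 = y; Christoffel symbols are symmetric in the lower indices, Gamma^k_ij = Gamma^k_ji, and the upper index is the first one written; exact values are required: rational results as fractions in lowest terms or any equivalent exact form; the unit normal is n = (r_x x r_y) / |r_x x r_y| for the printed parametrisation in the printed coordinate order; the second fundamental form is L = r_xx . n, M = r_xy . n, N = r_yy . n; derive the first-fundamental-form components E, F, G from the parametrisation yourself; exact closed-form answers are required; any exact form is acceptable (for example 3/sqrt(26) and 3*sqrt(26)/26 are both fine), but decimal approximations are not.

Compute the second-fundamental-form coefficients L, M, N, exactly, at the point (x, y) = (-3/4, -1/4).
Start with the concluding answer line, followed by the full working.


Answer: L = 0, M = 0, N = -3*sqrt(5)/2

f = 15/4, f' = -1, f'' = 0, h' = -2, h'' = 0
E = 5, F = 0, G = 225/16; answer radicand W^2 = 5
unnormalised second-form numerators: l = 0, m = 0, n = -15/2; L = l/sqrt(5), and similarly M = m/sqrt(W^2), N = n/sqrt(W^2)


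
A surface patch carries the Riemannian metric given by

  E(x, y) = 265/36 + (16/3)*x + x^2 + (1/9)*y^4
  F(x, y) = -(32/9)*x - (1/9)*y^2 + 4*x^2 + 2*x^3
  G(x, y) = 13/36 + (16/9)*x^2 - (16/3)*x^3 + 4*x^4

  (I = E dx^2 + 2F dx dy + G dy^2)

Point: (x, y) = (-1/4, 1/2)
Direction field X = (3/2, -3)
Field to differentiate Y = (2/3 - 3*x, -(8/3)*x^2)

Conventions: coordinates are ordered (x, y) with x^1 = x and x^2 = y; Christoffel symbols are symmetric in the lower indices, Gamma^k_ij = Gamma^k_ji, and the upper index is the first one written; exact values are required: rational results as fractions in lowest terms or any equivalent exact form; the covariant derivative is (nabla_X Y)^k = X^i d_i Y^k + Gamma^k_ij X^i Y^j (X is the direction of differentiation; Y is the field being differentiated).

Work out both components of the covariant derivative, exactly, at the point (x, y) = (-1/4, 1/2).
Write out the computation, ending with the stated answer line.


E = 439/72, F = 311/288, G = 329/576 at the point
E_x = 29/6, E_y = 1/18, F_x = -373/72, F_y = -1/9, G_x = -77/36, G_y = 0
EG - F^2 = 21349/9216;  g^inv = (9216/21349) * [[329/576, -311/288], [-311/288, 439/72]]
first-kind symbols [ij,l] = (1/2)(d_i g_jl + d_j g_il - d_l g_ij): [xx,x] = E_x/2 = 29/12, [xx,y] = F_x - E_y/2 = -125/24, [xy,x] = E_y/2 = 1/36, [xy,y] = G_x/2 = -77/72, [yy,x] = F_y - G_x/2 = 23/24, [yy,y] = G_y/2 = 0
Gamma^x_ij = (G*[ij,x] - F*[ij,y])/(EG - F^2), Gamma^y_ij = (E*[ij,y] - F*[ij,x])/(EG - F^2)
Gamma_xxx = 193664/64047, Gamma_xxy = 32368/64047, Gamma_xyy = 15134/64047, Gamma_yxx = -950152/64047, Gamma_yxy = -181112/64047, Gamma_yyy = -28612/64047
X = (3/2, -3), Y = (17/12, -1/6) at the point

Answer: (nabla_X Y)^x = -9843/42698, (nabla_X Y)^y = -363427/21349


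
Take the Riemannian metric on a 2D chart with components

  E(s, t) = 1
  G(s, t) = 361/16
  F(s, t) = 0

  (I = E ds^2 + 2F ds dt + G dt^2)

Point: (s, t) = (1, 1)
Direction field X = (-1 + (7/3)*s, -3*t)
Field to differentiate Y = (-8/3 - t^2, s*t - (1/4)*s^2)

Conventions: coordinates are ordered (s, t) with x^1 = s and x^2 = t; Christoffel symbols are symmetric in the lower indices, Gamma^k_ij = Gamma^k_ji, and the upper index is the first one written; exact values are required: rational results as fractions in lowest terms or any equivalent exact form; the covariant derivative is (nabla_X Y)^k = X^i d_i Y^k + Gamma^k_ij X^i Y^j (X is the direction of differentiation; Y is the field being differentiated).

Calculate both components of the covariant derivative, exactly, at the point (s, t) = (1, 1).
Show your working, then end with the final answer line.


E = 1, F = 0, G = 361/16 at the point
E_s = 0, E_t = 0, F_s = 0, F_t = 0, G_s = 0, G_t = 0
EG - F^2 = 361/16;  g^inv = (16/361) * [[361/16, 0], [0, 1]]
first-kind symbols [ij,l] = (1/2)(d_i g_jl + d_j g_il - d_l g_ij): [ss,s] = E_s/2 = 0, [ss,t] = F_s - E_t/2 = 0, [st,s] = E_t/2 = 0, [st,t] = G_s/2 = 0, [tt,s] = F_t - G_s/2 = 0, [tt,t] = G_t/2 = 0
Gamma^s_ij = (G*[ij,s] - F*[ij,t])/(EG - F^2), Gamma^t_ij = (E*[ij,t] - F*[ij,s])/(EG - F^2)
Gamma_sss = 0, Gamma_sst = 0, Gamma_stt = 0, Gamma_tss = 0, Gamma_tst = 0, Gamma_ttt = 0
X = (4/3, -3), Y = (-11/3, 3/4) at the point

Answer: (nabla_X Y)^s = 6, (nabla_X Y)^t = -7/3


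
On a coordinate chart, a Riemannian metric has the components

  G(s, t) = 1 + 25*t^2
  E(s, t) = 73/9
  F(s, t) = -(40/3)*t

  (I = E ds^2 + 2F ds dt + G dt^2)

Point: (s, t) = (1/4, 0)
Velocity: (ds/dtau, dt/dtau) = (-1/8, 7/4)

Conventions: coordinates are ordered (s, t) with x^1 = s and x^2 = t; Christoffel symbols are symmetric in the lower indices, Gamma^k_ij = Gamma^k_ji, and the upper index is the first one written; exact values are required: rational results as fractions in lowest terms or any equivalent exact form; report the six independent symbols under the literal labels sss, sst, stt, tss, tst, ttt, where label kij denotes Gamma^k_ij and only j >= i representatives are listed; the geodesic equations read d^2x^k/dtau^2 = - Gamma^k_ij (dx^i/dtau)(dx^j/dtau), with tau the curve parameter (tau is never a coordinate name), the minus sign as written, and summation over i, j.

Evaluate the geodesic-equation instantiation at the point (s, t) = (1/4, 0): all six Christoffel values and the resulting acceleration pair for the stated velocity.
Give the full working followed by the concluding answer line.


E = 73/9, F = 0, G = 1 at the point
E_s = 0, E_t = 0, F_s = 0, F_t = -40/3, G_s = 0, G_t = 0
EG - F^2 = 73/9;  g^inv = (9/73) * [[1, 0], [0, 73/9]]
first-kind symbols [ij,l] = (1/2)(d_i g_jl + d_j g_il - d_l g_ij): [ss,s] = E_s/2 = 0, [ss,t] = F_s - E_t/2 = 0, [st,s] = E_t/2 = 0, [st,t] = G_s/2 = 0, [tt,s] = F_t - G_s/2 = -40/3, [tt,t] = G_t/2 = 0
Gamma^s_ij = (G*[ij,s] - F*[ij,t])/(EG - F^2), Gamma^t_ij = (E*[ij,t] - F*[ij,s])/(EG - F^2)
Gamma_sss = 0, Gamma_sst = 0, Gamma_stt = -120/73, Gamma_tss = 0, Gamma_tst = 0, Gamma_ttt = 0
d^2s/dtau^2 = -(Gamma_sss*(-1/8)^2 + 2*Gamma_sst*(-1/8)*(7/4) + Gamma_stt*(7/4)^2) = 735/146
d^2t/dtau^2 = -(Gamma_tss*(-1/8)^2 + 2*Gamma_tst*(-1/8)*(7/4) + Gamma_ttt*(7/4)^2) = 0

Answer: Gamma_sss = 0, Gamma_sst = 0, Gamma_stt = -120/73, Gamma_tss = 0, Gamma_tst = 0, Gamma_ttt = 0; accelerations (d^2s/dtau^2, d^2t/dtau^2) = (735/146, 0)


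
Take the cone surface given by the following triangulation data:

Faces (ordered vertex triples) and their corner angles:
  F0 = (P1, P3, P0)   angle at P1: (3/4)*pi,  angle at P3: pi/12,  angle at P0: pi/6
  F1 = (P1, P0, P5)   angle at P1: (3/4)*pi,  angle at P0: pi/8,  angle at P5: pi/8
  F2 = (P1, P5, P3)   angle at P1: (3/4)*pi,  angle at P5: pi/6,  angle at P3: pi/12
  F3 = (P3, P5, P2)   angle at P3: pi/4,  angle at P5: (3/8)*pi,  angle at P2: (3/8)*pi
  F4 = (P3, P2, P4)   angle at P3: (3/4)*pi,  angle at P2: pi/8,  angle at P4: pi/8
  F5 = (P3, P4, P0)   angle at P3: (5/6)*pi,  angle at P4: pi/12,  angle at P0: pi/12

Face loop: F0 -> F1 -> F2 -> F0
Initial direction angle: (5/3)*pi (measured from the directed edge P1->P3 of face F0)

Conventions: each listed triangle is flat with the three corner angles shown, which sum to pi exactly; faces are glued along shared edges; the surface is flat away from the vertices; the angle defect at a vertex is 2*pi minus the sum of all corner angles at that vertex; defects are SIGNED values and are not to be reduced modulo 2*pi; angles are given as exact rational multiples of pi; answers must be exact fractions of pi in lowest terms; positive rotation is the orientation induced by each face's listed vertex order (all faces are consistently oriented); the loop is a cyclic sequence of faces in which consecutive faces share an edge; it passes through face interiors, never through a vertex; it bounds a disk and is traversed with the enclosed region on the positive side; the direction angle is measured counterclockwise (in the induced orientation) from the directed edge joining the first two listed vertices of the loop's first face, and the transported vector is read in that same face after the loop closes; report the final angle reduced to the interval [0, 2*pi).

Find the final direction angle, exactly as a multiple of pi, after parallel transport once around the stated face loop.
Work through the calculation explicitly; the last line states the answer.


enclosed vertex P1: corner angles sum to (9/4)*pi, defect = 2*pi - (9/4)*pi = -pi/4
adding the enclosed defects to the starting angle (mod 2*pi, induced orientation) gives the holonomy
final angle = (5/3)*pi - pi/4 = (17/12)*pi (mod 2*pi)

Answer: final direction angle = (17/12)*pi


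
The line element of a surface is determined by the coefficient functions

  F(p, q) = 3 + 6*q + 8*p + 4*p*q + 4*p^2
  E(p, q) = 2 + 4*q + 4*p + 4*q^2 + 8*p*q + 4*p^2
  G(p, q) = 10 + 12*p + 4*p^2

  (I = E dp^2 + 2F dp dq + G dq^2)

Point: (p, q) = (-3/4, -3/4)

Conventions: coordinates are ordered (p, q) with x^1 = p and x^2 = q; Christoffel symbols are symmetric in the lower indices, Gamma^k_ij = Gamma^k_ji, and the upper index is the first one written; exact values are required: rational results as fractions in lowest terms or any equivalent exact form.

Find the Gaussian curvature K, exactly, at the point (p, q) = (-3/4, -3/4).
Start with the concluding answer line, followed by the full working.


Answer: K = -64/841

E = 5, F = -3, G = 13/4, EG - F^2 = 29/4 at the point
E_p = -8, E_q = -8, F_p = -1, F_q = 3, G_p = 6, G_q = 0
E_qq = 8, F_pq = 4, G_pp = 8
By Brioschi, K is (det M1 - det M2) divided by (EG - F^2) squared.
M1 = [[-E_qq/2 + F_pq - G_pp/2, E_p/2, F_p - E_q/2], [F_q - G_p/2, E, F], [G_q/2, F, G]] = [[-4, -4, 3], [0, 5, -3], [0, -3, 13/4]]; det M1 = -29
M2 = [[0, E_q/2, G_p/2], [E_q/2, E, F], [G_p/2, F, G]] = [[0, -4, 3], [-4, 5, -3], [3, -3, 13/4]]; det M2 = -25
det M1 - det M2 = -4; K = -4 / (29/4)^2 = -64/841


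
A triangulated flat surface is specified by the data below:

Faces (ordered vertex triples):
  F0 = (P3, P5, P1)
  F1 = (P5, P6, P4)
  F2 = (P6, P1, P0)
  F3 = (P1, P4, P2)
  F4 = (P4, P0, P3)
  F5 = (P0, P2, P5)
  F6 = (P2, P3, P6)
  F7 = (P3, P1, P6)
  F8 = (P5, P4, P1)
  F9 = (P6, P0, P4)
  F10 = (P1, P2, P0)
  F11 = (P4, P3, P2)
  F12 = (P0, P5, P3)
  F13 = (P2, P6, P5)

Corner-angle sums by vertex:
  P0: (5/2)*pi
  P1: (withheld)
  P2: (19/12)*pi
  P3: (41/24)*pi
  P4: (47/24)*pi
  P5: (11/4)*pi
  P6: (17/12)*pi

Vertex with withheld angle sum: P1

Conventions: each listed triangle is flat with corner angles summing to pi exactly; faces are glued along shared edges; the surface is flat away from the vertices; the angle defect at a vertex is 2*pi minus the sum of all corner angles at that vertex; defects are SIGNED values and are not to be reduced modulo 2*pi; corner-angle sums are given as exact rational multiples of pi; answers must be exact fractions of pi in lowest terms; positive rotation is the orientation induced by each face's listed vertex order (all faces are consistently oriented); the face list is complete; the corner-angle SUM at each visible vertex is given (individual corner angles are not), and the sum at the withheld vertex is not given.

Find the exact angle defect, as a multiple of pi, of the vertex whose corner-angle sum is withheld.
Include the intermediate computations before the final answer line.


V = 7, E = 21, F = 14; chi = V - E + F = 0
Gauss-Bonnet: total defect = 2*pi*chi = 0; visible defects sum to pi/12

Answer: defect(P1) = -pi/12
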